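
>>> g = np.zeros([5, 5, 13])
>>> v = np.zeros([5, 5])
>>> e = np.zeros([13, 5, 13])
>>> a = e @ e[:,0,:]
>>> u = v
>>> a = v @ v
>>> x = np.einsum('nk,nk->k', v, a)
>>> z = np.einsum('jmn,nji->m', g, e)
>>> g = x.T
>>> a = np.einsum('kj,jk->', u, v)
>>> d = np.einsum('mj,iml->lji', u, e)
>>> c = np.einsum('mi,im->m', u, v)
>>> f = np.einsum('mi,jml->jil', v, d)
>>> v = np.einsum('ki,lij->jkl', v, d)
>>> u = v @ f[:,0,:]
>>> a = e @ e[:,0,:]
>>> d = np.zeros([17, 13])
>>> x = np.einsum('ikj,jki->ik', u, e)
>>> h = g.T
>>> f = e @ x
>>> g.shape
(5,)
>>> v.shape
(13, 5, 13)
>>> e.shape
(13, 5, 13)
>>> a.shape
(13, 5, 13)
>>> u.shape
(13, 5, 13)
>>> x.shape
(13, 5)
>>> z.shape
(5,)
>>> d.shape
(17, 13)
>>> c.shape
(5,)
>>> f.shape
(13, 5, 5)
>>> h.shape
(5,)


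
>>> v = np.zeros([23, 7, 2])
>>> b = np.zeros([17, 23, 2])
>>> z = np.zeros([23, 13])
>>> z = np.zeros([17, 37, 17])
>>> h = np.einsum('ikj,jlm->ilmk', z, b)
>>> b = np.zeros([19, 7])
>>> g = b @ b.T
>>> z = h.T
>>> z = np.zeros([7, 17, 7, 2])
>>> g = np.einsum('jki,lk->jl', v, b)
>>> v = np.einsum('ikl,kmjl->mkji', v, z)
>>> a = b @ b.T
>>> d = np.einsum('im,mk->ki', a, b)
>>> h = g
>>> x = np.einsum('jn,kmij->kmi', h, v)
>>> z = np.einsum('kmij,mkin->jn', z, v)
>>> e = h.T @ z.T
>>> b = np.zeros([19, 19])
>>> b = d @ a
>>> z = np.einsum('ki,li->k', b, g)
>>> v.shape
(17, 7, 7, 23)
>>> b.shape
(7, 19)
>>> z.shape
(7,)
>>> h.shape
(23, 19)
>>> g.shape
(23, 19)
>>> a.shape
(19, 19)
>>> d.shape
(7, 19)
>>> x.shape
(17, 7, 7)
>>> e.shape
(19, 2)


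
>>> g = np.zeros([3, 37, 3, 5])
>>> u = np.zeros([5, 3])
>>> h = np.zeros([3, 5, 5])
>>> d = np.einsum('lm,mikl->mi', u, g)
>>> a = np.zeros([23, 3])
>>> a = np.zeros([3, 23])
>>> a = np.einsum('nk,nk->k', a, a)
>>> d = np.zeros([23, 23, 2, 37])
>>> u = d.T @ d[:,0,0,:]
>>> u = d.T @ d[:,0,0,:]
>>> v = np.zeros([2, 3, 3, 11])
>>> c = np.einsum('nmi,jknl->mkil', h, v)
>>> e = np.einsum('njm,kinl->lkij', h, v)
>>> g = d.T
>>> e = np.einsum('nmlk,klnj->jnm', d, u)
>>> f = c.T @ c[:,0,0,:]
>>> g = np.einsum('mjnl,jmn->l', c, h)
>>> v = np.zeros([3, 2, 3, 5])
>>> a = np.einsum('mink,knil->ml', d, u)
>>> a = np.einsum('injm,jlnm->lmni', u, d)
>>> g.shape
(11,)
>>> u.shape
(37, 2, 23, 37)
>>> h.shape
(3, 5, 5)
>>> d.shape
(23, 23, 2, 37)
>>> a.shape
(23, 37, 2, 37)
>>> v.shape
(3, 2, 3, 5)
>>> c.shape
(5, 3, 5, 11)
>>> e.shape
(37, 23, 23)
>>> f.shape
(11, 5, 3, 11)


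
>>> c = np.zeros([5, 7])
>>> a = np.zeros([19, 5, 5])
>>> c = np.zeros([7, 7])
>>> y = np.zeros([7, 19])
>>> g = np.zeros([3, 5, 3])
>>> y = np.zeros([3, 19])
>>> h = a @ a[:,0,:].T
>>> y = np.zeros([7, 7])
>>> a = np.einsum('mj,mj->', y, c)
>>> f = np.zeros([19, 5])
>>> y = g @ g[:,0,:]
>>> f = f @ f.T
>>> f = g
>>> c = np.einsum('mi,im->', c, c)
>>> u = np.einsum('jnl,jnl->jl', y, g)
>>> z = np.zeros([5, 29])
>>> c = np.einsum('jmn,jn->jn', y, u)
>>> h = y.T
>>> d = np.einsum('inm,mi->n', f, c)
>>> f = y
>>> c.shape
(3, 3)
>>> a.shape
()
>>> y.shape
(3, 5, 3)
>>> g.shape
(3, 5, 3)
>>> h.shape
(3, 5, 3)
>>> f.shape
(3, 5, 3)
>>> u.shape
(3, 3)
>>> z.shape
(5, 29)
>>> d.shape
(5,)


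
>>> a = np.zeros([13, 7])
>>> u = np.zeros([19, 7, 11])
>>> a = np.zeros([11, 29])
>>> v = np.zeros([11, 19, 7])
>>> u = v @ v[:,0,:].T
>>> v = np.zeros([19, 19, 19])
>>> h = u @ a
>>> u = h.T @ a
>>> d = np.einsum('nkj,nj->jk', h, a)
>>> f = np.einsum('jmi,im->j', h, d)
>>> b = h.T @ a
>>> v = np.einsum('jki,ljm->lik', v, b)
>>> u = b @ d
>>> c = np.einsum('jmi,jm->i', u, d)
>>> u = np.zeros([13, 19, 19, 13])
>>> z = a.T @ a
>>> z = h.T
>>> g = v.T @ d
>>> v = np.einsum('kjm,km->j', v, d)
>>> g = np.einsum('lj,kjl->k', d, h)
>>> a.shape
(11, 29)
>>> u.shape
(13, 19, 19, 13)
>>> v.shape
(19,)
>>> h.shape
(11, 19, 29)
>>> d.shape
(29, 19)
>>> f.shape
(11,)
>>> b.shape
(29, 19, 29)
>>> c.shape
(19,)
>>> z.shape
(29, 19, 11)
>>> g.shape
(11,)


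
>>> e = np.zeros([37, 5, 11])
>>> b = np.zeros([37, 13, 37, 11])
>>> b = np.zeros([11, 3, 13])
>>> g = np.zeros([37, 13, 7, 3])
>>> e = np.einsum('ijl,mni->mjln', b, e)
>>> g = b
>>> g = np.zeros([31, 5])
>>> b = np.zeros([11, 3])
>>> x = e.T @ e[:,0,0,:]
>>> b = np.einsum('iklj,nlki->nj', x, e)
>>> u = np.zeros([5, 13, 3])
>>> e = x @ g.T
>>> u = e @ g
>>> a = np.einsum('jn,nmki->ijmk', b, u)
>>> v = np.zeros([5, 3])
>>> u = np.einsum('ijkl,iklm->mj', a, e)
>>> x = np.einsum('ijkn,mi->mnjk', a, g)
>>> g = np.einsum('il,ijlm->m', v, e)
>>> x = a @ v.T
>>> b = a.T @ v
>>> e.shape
(5, 13, 3, 31)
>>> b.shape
(3, 13, 37, 3)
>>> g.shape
(31,)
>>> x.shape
(5, 37, 13, 5)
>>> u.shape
(31, 37)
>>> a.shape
(5, 37, 13, 3)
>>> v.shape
(5, 3)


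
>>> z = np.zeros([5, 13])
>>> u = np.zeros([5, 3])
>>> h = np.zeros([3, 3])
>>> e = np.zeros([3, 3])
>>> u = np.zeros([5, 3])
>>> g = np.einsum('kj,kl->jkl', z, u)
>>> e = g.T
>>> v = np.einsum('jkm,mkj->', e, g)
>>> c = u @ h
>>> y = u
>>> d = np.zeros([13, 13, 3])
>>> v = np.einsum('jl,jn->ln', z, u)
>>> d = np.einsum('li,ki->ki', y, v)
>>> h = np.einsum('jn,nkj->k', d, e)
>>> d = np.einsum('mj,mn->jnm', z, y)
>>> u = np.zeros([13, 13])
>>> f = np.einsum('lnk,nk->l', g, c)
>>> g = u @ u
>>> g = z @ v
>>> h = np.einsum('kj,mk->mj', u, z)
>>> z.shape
(5, 13)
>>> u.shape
(13, 13)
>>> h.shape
(5, 13)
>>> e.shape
(3, 5, 13)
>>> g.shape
(5, 3)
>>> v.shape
(13, 3)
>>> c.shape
(5, 3)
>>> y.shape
(5, 3)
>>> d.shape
(13, 3, 5)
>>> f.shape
(13,)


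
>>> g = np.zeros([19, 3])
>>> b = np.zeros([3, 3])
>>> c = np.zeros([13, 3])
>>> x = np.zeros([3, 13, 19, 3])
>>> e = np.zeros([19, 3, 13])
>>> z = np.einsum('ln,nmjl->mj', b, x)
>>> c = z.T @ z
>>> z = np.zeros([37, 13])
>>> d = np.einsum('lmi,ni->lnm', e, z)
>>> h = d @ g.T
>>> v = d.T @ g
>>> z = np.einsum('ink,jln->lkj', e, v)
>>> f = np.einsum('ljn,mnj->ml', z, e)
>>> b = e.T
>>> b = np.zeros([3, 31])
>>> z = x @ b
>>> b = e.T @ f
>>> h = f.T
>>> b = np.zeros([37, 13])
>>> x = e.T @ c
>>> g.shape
(19, 3)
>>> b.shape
(37, 13)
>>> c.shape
(19, 19)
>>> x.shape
(13, 3, 19)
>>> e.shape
(19, 3, 13)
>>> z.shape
(3, 13, 19, 31)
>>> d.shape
(19, 37, 3)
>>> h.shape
(37, 19)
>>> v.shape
(3, 37, 3)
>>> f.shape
(19, 37)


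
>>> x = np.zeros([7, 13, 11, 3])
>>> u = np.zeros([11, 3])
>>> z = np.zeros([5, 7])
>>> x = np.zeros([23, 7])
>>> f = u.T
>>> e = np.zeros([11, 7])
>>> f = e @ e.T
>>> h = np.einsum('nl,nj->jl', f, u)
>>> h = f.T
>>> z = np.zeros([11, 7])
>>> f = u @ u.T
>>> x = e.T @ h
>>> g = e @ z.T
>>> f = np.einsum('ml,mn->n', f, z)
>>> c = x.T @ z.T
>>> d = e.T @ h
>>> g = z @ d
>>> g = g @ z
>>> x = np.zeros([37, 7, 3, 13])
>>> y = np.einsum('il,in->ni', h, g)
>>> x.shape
(37, 7, 3, 13)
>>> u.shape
(11, 3)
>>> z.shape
(11, 7)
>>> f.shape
(7,)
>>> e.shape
(11, 7)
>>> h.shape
(11, 11)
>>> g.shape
(11, 7)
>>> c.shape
(11, 11)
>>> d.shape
(7, 11)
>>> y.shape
(7, 11)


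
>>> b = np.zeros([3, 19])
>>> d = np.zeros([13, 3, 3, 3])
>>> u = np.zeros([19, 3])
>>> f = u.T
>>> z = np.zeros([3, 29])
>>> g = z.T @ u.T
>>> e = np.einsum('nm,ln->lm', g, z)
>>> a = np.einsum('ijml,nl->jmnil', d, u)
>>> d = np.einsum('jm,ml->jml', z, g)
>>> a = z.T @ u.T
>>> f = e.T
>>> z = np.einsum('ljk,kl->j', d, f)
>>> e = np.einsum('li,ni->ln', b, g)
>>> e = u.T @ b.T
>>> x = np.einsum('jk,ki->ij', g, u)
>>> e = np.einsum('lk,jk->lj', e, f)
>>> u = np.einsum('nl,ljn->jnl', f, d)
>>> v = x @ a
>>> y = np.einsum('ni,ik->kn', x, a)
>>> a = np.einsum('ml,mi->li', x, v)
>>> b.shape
(3, 19)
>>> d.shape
(3, 29, 19)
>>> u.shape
(29, 19, 3)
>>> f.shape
(19, 3)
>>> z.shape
(29,)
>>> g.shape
(29, 19)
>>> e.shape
(3, 19)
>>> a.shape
(29, 19)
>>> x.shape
(3, 29)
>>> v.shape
(3, 19)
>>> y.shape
(19, 3)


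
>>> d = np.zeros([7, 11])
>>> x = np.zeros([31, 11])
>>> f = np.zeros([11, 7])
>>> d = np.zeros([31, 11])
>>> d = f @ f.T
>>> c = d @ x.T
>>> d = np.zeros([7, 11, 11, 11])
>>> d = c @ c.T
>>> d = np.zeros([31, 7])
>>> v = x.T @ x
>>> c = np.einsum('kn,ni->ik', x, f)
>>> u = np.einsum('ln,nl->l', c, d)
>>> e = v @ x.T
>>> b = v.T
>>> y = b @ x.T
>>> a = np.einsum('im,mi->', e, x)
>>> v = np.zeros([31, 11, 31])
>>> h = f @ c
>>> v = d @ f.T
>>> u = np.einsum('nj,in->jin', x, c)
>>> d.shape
(31, 7)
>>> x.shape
(31, 11)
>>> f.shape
(11, 7)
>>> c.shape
(7, 31)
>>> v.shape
(31, 11)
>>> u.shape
(11, 7, 31)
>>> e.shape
(11, 31)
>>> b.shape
(11, 11)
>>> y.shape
(11, 31)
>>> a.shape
()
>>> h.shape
(11, 31)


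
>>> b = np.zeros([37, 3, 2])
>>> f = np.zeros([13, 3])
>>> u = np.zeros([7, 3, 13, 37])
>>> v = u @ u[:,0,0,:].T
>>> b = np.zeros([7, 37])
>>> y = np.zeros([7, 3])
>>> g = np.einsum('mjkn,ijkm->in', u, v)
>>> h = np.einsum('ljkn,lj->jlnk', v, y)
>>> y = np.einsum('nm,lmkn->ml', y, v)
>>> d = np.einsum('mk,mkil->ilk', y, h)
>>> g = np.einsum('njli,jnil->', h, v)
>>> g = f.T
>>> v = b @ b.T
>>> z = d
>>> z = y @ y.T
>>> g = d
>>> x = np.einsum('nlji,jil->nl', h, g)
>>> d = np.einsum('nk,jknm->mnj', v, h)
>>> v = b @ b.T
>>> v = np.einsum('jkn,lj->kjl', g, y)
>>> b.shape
(7, 37)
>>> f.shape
(13, 3)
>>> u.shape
(7, 3, 13, 37)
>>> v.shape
(13, 7, 3)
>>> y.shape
(3, 7)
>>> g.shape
(7, 13, 7)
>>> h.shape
(3, 7, 7, 13)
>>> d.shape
(13, 7, 3)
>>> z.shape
(3, 3)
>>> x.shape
(3, 7)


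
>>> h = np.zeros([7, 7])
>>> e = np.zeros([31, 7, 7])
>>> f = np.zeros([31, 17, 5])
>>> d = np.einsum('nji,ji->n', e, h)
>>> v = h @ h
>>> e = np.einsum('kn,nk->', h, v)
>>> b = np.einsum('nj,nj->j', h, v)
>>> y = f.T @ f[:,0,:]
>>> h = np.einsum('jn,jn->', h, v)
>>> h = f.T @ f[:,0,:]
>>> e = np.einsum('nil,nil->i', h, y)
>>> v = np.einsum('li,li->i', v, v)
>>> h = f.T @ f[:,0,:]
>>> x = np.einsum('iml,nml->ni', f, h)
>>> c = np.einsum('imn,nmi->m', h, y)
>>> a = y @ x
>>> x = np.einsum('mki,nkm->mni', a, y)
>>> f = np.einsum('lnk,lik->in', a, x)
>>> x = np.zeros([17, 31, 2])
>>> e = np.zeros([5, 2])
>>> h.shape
(5, 17, 5)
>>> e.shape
(5, 2)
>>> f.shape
(5, 17)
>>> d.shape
(31,)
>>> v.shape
(7,)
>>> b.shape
(7,)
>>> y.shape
(5, 17, 5)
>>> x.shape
(17, 31, 2)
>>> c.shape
(17,)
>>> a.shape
(5, 17, 31)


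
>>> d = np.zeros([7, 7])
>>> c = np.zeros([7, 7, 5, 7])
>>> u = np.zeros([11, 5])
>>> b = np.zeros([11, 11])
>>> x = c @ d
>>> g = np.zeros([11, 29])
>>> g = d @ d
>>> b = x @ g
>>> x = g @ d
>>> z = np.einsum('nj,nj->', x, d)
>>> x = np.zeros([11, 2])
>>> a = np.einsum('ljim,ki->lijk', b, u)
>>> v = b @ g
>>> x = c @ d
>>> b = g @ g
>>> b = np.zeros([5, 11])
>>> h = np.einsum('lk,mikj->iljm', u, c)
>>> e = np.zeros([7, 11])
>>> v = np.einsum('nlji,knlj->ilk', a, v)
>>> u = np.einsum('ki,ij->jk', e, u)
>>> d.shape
(7, 7)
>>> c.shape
(7, 7, 5, 7)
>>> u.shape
(5, 7)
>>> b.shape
(5, 11)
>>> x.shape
(7, 7, 5, 7)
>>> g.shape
(7, 7)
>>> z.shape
()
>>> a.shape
(7, 5, 7, 11)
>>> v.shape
(11, 5, 7)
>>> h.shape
(7, 11, 7, 7)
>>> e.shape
(7, 11)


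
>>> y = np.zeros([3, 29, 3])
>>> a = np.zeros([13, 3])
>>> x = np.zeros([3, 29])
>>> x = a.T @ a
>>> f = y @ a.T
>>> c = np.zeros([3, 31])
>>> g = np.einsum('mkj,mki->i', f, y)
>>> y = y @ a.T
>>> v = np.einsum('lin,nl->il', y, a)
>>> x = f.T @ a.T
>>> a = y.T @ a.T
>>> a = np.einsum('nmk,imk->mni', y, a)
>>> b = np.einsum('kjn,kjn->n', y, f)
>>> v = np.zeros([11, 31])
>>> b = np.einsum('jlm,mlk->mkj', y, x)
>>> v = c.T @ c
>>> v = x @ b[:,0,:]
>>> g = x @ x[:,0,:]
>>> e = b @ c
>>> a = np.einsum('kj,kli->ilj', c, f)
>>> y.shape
(3, 29, 13)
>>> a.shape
(13, 29, 31)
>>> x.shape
(13, 29, 13)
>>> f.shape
(3, 29, 13)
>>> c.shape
(3, 31)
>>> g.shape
(13, 29, 13)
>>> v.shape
(13, 29, 3)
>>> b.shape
(13, 13, 3)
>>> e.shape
(13, 13, 31)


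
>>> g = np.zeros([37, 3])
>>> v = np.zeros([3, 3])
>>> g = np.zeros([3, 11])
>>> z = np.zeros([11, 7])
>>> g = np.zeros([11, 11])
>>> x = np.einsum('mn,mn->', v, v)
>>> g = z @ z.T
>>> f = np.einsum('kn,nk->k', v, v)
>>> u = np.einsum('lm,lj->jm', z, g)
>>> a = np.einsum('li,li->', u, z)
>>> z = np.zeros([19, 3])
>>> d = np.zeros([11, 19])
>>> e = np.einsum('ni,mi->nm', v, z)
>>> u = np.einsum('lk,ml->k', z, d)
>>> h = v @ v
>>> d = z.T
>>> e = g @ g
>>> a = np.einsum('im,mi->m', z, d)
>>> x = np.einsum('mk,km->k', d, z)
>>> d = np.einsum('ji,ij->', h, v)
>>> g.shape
(11, 11)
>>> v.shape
(3, 3)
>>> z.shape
(19, 3)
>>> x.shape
(19,)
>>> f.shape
(3,)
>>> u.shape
(3,)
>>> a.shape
(3,)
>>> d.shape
()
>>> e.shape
(11, 11)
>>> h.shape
(3, 3)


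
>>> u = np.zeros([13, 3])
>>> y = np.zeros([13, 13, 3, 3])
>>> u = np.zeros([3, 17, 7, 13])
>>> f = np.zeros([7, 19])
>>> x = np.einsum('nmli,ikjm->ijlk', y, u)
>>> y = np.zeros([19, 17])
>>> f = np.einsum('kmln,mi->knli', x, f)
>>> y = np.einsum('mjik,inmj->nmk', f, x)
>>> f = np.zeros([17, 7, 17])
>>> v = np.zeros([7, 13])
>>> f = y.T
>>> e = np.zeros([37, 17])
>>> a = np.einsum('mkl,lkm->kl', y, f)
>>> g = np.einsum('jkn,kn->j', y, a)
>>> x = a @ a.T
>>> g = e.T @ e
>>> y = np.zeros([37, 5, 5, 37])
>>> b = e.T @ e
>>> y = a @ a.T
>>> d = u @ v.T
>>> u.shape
(3, 17, 7, 13)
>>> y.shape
(3, 3)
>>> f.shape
(19, 3, 7)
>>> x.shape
(3, 3)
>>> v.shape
(7, 13)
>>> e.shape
(37, 17)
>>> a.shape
(3, 19)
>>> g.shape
(17, 17)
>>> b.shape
(17, 17)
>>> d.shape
(3, 17, 7, 7)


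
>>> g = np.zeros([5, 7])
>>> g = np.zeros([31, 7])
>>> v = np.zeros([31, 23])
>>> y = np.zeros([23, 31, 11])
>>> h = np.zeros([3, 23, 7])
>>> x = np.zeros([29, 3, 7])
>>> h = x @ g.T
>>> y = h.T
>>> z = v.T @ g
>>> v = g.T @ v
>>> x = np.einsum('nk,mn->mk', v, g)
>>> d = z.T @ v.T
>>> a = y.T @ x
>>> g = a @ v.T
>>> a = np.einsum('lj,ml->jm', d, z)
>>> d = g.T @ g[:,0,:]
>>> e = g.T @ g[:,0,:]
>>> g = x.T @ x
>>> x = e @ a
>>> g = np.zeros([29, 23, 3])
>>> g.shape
(29, 23, 3)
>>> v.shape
(7, 23)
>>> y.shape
(31, 3, 29)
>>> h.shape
(29, 3, 31)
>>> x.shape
(7, 3, 23)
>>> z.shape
(23, 7)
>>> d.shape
(7, 3, 7)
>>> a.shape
(7, 23)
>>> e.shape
(7, 3, 7)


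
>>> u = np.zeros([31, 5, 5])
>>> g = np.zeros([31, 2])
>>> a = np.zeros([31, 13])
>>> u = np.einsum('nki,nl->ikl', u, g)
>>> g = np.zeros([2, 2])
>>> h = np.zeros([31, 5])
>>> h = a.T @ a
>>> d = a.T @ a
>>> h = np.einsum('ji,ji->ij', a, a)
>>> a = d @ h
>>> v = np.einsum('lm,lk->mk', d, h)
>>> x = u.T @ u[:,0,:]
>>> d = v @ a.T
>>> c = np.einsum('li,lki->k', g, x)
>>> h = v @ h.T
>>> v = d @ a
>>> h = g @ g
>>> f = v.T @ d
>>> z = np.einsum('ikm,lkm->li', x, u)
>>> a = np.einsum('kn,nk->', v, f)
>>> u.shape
(5, 5, 2)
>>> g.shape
(2, 2)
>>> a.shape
()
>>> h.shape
(2, 2)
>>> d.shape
(13, 13)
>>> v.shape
(13, 31)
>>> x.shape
(2, 5, 2)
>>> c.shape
(5,)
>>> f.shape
(31, 13)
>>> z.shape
(5, 2)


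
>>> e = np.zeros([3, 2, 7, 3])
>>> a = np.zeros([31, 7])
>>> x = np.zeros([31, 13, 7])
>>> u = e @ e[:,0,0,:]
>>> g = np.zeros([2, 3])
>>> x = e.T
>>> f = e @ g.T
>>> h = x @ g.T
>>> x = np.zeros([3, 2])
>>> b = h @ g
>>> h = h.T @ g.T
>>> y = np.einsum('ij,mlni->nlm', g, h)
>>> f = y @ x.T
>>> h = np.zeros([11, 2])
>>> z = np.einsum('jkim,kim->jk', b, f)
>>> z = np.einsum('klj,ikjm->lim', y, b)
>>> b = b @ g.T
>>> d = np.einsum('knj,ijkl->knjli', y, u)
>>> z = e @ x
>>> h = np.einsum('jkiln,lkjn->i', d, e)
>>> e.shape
(3, 2, 7, 3)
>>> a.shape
(31, 7)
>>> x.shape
(3, 2)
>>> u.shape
(3, 2, 7, 3)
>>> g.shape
(2, 3)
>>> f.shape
(7, 2, 3)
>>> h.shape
(2,)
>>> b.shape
(3, 7, 2, 2)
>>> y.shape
(7, 2, 2)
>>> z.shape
(3, 2, 7, 2)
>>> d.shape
(7, 2, 2, 3, 3)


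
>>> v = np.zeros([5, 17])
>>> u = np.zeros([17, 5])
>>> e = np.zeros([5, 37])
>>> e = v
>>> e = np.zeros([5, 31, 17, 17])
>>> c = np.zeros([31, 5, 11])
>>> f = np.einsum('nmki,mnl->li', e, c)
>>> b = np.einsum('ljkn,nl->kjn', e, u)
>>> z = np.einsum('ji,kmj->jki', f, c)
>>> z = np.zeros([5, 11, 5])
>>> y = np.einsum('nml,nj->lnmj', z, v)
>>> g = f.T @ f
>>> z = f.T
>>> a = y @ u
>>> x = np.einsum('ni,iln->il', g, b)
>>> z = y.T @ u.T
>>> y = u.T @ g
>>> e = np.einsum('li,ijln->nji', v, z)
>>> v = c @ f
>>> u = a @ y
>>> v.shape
(31, 5, 17)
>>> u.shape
(5, 5, 11, 17)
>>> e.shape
(17, 11, 17)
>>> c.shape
(31, 5, 11)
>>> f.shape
(11, 17)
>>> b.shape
(17, 31, 17)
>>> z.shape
(17, 11, 5, 17)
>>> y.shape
(5, 17)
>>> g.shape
(17, 17)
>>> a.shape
(5, 5, 11, 5)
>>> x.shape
(17, 31)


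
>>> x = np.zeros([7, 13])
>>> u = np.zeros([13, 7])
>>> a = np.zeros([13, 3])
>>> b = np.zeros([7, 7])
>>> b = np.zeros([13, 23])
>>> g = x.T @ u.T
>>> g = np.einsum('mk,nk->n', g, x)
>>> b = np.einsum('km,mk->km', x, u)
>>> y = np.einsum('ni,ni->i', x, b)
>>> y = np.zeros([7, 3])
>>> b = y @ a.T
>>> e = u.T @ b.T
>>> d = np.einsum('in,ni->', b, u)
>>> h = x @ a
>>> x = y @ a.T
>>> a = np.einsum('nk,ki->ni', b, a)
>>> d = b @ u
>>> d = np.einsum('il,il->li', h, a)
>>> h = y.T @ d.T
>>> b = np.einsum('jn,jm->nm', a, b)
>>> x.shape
(7, 13)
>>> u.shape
(13, 7)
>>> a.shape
(7, 3)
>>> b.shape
(3, 13)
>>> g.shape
(7,)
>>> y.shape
(7, 3)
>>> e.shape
(7, 7)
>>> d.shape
(3, 7)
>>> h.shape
(3, 3)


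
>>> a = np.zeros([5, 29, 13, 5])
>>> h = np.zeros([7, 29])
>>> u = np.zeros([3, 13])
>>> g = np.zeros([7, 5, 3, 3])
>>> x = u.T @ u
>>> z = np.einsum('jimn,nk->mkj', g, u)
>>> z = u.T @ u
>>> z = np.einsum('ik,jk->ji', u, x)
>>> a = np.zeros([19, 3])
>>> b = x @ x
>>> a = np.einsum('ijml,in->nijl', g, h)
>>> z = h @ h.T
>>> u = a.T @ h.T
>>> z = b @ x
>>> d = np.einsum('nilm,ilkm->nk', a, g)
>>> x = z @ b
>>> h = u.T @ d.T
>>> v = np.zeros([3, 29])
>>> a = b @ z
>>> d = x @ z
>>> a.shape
(13, 13)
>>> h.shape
(7, 7, 5, 29)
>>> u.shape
(3, 5, 7, 7)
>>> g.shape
(7, 5, 3, 3)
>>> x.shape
(13, 13)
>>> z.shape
(13, 13)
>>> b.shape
(13, 13)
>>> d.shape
(13, 13)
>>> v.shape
(3, 29)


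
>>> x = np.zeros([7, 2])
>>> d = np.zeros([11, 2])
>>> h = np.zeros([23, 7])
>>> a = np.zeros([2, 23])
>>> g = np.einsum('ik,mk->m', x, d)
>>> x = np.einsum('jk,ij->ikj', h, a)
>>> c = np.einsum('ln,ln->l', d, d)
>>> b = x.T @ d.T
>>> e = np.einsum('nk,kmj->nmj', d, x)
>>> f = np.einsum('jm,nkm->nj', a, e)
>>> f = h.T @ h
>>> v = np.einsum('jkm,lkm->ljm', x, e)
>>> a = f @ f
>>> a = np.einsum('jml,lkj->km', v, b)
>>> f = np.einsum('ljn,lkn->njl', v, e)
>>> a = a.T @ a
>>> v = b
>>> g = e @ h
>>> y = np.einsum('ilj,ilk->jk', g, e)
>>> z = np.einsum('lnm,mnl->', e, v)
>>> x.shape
(2, 7, 23)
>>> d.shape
(11, 2)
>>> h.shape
(23, 7)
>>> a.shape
(2, 2)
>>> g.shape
(11, 7, 7)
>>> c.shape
(11,)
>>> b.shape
(23, 7, 11)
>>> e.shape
(11, 7, 23)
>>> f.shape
(23, 2, 11)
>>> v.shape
(23, 7, 11)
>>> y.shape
(7, 23)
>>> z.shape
()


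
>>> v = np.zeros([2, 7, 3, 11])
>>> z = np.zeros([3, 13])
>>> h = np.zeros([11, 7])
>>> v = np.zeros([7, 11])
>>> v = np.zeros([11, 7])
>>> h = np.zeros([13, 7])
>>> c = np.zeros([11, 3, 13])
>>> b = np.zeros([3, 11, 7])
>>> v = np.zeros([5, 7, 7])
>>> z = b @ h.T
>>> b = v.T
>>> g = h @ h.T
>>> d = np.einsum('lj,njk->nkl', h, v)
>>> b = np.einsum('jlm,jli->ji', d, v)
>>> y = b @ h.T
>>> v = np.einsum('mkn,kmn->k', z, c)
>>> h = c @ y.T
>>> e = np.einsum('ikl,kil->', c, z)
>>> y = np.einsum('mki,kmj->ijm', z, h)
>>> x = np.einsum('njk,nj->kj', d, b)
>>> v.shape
(11,)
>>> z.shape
(3, 11, 13)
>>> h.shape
(11, 3, 5)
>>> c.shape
(11, 3, 13)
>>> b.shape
(5, 7)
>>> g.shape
(13, 13)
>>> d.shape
(5, 7, 13)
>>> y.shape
(13, 5, 3)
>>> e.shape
()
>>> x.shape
(13, 7)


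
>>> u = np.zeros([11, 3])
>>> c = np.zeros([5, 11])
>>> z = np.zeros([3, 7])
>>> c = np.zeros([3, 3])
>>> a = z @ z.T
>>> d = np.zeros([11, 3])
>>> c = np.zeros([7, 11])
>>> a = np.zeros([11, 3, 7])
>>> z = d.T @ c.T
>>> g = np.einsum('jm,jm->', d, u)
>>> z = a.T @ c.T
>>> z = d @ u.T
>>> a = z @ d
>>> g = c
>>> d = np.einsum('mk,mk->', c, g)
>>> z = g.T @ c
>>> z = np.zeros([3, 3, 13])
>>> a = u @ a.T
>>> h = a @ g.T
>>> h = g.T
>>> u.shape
(11, 3)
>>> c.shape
(7, 11)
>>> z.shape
(3, 3, 13)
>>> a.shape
(11, 11)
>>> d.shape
()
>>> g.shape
(7, 11)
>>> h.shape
(11, 7)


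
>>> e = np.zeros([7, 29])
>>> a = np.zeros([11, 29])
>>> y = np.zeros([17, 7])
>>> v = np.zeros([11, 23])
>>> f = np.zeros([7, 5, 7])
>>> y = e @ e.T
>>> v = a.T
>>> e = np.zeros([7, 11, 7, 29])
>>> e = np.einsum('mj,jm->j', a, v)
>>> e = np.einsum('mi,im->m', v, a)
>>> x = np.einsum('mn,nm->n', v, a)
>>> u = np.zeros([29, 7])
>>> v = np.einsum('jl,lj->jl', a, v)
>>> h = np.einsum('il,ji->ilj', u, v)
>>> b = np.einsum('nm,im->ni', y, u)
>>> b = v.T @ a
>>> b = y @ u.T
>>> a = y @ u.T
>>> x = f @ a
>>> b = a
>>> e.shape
(29,)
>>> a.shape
(7, 29)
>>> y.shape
(7, 7)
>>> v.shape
(11, 29)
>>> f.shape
(7, 5, 7)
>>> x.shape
(7, 5, 29)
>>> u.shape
(29, 7)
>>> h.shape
(29, 7, 11)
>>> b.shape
(7, 29)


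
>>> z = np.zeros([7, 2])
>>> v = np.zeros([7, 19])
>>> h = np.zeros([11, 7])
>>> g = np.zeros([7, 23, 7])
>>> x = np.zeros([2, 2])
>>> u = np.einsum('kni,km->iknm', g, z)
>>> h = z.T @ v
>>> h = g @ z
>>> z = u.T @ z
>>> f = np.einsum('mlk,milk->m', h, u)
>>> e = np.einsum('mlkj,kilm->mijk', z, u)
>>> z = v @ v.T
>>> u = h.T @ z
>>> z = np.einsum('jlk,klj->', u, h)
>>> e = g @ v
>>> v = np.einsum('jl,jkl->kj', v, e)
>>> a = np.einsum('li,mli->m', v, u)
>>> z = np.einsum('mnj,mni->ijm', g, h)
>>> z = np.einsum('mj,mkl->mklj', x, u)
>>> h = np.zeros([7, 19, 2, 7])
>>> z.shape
(2, 23, 7, 2)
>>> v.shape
(23, 7)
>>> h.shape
(7, 19, 2, 7)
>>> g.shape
(7, 23, 7)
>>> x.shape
(2, 2)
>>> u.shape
(2, 23, 7)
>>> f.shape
(7,)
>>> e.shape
(7, 23, 19)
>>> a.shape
(2,)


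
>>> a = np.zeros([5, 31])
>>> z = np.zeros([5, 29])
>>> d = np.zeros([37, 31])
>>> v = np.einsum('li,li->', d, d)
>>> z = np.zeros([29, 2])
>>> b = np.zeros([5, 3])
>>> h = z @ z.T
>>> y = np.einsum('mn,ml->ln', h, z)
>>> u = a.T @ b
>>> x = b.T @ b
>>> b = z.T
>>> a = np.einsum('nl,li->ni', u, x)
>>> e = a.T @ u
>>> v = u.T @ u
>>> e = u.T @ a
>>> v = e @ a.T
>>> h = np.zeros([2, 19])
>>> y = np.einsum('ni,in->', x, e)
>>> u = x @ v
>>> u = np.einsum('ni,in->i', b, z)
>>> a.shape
(31, 3)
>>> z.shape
(29, 2)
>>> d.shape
(37, 31)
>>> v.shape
(3, 31)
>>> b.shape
(2, 29)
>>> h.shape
(2, 19)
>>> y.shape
()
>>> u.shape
(29,)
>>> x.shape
(3, 3)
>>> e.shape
(3, 3)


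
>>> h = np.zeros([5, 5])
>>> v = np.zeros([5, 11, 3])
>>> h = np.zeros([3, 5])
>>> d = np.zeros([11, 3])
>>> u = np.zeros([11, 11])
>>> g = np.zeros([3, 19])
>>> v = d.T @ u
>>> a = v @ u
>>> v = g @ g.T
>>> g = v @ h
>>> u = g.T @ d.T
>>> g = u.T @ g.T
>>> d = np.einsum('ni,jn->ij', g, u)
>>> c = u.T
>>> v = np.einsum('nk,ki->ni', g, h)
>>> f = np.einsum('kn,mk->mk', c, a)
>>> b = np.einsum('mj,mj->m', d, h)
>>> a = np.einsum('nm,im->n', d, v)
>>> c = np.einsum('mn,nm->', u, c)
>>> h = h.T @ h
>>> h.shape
(5, 5)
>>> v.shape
(11, 5)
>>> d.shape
(3, 5)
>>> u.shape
(5, 11)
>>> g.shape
(11, 3)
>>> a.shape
(3,)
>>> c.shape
()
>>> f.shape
(3, 11)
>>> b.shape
(3,)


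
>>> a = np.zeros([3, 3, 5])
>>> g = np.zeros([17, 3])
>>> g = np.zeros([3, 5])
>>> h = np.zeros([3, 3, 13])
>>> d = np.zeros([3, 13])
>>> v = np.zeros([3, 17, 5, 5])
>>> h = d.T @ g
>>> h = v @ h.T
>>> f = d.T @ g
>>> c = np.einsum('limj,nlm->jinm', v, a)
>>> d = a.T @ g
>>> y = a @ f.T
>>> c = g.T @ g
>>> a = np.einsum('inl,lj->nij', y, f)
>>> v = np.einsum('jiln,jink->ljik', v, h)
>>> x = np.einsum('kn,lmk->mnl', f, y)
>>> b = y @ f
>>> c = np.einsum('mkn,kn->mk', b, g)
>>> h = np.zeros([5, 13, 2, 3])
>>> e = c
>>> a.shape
(3, 3, 5)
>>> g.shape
(3, 5)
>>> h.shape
(5, 13, 2, 3)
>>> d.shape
(5, 3, 5)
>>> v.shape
(5, 3, 17, 13)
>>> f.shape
(13, 5)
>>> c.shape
(3, 3)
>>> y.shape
(3, 3, 13)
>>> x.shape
(3, 5, 3)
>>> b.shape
(3, 3, 5)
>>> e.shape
(3, 3)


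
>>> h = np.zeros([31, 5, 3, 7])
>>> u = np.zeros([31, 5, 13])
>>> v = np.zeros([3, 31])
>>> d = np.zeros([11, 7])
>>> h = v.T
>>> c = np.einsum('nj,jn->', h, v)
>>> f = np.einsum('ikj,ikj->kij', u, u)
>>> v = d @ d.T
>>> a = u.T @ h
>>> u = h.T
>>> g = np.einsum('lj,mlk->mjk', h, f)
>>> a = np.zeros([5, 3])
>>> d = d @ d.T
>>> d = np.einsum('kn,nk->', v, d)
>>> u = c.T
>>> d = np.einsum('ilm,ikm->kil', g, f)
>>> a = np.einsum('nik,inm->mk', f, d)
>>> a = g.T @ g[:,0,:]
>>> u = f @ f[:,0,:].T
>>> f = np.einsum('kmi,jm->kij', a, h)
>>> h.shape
(31, 3)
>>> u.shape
(5, 31, 5)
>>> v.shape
(11, 11)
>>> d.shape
(31, 5, 3)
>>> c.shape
()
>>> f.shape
(13, 13, 31)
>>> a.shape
(13, 3, 13)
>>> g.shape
(5, 3, 13)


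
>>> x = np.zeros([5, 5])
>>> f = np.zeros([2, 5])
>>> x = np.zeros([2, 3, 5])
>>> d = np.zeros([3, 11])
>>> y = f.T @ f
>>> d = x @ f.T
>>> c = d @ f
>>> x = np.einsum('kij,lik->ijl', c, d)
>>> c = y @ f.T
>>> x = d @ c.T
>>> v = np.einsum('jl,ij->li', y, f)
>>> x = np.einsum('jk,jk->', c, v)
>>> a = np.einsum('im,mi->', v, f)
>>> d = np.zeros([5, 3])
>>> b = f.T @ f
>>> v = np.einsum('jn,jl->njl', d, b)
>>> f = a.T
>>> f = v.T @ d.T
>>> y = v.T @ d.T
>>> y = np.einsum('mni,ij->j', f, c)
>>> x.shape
()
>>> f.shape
(5, 5, 5)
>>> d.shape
(5, 3)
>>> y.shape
(2,)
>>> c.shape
(5, 2)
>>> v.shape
(3, 5, 5)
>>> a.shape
()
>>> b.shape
(5, 5)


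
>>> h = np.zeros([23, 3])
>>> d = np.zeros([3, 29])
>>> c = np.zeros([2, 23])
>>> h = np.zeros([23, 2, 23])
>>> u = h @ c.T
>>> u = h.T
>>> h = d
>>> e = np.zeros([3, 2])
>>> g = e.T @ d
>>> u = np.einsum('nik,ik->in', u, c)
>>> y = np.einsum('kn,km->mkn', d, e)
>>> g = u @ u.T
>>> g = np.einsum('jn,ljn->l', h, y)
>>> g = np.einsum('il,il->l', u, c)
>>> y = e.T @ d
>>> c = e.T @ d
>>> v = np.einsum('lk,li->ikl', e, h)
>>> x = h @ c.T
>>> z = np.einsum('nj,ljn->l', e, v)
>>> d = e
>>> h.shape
(3, 29)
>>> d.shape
(3, 2)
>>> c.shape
(2, 29)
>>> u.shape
(2, 23)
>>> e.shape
(3, 2)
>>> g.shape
(23,)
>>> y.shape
(2, 29)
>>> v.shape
(29, 2, 3)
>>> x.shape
(3, 2)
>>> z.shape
(29,)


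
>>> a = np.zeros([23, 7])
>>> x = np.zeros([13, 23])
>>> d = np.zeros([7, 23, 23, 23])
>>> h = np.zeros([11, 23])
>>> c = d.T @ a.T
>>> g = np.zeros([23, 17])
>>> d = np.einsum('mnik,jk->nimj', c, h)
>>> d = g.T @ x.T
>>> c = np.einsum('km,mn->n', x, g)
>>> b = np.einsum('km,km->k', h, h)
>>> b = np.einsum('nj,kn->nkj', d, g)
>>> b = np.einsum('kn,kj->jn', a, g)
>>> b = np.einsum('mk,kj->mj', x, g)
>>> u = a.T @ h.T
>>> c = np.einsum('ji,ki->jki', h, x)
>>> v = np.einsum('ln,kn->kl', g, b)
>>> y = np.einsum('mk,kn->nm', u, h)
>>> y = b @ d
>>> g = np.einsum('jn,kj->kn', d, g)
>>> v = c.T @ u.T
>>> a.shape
(23, 7)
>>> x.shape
(13, 23)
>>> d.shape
(17, 13)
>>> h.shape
(11, 23)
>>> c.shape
(11, 13, 23)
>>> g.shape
(23, 13)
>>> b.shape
(13, 17)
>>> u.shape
(7, 11)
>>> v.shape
(23, 13, 7)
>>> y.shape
(13, 13)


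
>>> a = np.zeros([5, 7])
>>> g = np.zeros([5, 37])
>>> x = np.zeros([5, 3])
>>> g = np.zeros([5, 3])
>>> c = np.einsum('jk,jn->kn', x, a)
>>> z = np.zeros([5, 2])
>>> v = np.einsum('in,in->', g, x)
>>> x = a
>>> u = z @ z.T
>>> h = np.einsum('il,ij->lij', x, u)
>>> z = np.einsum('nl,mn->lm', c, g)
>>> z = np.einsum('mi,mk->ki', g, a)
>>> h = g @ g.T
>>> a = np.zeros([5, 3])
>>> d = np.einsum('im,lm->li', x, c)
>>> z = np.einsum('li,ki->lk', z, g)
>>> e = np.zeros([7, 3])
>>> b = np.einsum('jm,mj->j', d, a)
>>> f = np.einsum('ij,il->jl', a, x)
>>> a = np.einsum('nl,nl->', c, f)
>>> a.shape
()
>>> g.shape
(5, 3)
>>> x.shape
(5, 7)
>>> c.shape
(3, 7)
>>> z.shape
(7, 5)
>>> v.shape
()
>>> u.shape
(5, 5)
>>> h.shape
(5, 5)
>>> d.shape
(3, 5)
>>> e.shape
(7, 3)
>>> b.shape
(3,)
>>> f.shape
(3, 7)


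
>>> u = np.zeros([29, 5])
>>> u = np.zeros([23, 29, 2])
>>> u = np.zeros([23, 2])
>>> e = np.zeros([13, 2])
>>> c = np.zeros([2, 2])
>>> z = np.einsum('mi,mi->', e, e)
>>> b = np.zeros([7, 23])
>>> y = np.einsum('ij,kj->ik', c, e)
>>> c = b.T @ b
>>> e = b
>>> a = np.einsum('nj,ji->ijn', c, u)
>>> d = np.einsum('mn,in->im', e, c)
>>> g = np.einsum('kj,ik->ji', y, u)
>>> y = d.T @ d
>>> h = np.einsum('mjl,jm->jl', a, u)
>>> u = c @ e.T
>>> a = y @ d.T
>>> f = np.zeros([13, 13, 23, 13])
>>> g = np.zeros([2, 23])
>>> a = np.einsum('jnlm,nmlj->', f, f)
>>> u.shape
(23, 7)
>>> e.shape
(7, 23)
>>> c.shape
(23, 23)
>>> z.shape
()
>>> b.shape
(7, 23)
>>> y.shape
(7, 7)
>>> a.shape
()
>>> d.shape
(23, 7)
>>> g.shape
(2, 23)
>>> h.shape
(23, 23)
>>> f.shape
(13, 13, 23, 13)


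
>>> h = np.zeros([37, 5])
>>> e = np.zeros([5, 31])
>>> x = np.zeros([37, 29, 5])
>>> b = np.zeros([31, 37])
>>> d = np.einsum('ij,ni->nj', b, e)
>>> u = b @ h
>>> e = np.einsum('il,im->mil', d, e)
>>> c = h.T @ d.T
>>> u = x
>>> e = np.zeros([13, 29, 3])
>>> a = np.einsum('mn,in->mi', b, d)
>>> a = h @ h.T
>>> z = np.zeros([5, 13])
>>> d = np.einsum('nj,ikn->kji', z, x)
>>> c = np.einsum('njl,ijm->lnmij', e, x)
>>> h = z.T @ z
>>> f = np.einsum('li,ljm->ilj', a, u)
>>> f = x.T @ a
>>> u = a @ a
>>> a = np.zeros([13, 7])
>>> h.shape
(13, 13)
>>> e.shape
(13, 29, 3)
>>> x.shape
(37, 29, 5)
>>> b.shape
(31, 37)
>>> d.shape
(29, 13, 37)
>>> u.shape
(37, 37)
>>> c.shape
(3, 13, 5, 37, 29)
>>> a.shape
(13, 7)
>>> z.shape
(5, 13)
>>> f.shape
(5, 29, 37)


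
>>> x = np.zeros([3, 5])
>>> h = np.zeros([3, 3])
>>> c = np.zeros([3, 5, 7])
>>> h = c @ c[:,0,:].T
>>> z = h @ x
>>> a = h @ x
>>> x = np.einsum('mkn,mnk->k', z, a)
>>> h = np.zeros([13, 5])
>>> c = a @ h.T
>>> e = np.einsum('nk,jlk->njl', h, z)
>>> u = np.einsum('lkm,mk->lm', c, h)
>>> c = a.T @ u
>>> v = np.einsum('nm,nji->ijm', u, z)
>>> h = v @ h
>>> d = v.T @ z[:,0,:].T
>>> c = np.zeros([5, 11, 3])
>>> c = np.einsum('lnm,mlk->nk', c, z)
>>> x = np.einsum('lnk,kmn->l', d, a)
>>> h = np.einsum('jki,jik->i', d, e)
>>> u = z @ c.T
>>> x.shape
(13,)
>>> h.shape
(3,)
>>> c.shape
(11, 5)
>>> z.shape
(3, 5, 5)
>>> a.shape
(3, 5, 5)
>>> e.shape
(13, 3, 5)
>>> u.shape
(3, 5, 11)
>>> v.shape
(5, 5, 13)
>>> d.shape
(13, 5, 3)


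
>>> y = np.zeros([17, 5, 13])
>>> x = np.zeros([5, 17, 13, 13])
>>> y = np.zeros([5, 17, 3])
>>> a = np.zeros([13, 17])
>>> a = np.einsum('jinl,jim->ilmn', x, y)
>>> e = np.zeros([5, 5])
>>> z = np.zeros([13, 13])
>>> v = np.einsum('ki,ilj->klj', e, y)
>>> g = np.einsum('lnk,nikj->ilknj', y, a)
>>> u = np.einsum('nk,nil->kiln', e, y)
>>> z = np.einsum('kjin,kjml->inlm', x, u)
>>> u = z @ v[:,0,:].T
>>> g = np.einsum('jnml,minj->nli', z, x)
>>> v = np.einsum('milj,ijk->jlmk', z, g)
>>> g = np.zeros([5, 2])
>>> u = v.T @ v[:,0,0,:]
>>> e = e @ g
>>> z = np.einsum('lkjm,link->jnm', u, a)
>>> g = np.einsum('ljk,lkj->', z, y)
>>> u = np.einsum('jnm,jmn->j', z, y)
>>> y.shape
(5, 17, 3)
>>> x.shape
(5, 17, 13, 13)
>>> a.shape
(17, 13, 3, 13)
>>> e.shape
(5, 2)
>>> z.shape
(5, 3, 17)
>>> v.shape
(3, 5, 13, 17)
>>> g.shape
()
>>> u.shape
(5,)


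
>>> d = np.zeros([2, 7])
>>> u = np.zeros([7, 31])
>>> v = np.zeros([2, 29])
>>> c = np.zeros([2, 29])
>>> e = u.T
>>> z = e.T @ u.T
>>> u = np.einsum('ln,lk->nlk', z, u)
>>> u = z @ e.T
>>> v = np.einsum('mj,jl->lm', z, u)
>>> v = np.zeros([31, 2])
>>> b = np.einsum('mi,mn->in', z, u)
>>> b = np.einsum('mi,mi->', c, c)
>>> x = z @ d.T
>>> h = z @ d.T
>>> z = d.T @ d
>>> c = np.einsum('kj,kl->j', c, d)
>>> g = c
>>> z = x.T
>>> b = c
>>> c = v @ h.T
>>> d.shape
(2, 7)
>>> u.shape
(7, 31)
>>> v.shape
(31, 2)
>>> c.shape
(31, 7)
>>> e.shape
(31, 7)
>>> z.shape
(2, 7)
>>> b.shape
(29,)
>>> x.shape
(7, 2)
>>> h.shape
(7, 2)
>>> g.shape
(29,)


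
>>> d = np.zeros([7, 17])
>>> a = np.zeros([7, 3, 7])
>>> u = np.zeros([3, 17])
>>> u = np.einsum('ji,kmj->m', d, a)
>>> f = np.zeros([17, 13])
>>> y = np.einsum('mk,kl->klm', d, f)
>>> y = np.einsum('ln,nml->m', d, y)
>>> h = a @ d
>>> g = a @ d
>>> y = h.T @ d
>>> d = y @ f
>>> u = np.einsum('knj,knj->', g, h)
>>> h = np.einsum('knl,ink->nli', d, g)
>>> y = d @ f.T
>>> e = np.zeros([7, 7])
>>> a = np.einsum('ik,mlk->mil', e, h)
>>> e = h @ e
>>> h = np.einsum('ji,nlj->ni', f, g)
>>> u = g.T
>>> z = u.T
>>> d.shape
(17, 3, 13)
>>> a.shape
(3, 7, 13)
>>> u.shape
(17, 3, 7)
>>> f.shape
(17, 13)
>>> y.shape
(17, 3, 17)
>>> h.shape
(7, 13)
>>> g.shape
(7, 3, 17)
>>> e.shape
(3, 13, 7)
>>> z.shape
(7, 3, 17)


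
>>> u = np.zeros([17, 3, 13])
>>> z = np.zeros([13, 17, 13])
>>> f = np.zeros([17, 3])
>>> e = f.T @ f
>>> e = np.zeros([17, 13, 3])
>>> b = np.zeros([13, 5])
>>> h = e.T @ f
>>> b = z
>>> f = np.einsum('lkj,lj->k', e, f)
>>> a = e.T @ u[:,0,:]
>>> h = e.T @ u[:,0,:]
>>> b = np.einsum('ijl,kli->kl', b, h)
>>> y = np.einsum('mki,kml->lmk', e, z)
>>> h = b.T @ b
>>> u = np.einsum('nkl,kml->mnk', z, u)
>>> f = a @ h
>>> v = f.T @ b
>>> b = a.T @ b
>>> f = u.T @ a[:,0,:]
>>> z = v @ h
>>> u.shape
(3, 13, 17)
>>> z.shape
(13, 13, 13)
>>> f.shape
(17, 13, 13)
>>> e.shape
(17, 13, 3)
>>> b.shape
(13, 13, 13)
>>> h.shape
(13, 13)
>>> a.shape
(3, 13, 13)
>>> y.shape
(13, 17, 13)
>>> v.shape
(13, 13, 13)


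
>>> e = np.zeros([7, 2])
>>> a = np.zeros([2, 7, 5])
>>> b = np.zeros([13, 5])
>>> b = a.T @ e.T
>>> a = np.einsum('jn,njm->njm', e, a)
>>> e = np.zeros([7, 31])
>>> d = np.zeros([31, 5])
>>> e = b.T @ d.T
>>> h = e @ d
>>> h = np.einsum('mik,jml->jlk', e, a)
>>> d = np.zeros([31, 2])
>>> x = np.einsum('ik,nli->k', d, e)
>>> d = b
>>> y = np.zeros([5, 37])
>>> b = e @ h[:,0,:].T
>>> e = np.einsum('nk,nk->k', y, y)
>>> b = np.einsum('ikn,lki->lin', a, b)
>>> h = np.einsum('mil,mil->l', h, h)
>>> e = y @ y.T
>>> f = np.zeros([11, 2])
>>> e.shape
(5, 5)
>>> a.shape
(2, 7, 5)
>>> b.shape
(7, 2, 5)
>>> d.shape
(5, 7, 7)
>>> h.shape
(31,)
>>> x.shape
(2,)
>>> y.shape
(5, 37)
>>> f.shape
(11, 2)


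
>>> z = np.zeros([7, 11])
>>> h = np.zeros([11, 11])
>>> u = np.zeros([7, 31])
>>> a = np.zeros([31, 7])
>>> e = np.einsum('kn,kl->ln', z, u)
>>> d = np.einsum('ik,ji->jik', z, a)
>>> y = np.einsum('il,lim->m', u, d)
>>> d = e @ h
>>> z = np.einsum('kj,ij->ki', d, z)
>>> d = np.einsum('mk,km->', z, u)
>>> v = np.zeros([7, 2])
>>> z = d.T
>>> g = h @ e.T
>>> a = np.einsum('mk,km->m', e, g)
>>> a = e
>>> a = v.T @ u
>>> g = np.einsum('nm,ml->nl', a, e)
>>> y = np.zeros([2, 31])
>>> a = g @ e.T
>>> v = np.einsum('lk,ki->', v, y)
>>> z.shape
()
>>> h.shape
(11, 11)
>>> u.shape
(7, 31)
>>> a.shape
(2, 31)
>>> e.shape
(31, 11)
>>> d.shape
()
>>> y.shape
(2, 31)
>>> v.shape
()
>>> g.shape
(2, 11)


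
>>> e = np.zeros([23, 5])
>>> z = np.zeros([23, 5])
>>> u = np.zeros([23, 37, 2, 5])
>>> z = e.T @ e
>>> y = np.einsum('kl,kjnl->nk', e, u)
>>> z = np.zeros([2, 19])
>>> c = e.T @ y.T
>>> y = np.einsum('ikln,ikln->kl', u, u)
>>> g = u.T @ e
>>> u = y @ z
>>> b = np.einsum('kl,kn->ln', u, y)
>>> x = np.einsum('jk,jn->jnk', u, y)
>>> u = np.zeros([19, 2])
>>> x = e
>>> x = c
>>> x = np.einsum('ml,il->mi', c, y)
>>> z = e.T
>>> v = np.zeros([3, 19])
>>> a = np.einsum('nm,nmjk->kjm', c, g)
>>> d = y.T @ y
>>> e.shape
(23, 5)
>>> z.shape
(5, 23)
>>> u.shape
(19, 2)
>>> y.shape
(37, 2)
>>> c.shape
(5, 2)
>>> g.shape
(5, 2, 37, 5)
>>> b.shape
(19, 2)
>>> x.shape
(5, 37)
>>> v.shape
(3, 19)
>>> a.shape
(5, 37, 2)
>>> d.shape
(2, 2)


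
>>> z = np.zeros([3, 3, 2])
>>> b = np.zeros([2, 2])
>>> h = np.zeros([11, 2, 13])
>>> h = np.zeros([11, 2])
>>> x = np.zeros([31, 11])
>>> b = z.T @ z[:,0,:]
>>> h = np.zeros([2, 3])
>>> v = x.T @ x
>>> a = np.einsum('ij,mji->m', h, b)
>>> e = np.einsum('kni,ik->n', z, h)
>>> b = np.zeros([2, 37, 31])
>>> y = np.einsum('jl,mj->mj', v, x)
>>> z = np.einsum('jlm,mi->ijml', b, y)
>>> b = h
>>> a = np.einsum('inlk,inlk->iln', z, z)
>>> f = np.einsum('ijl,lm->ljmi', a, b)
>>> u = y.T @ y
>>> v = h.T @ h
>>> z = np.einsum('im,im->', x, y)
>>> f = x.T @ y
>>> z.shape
()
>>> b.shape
(2, 3)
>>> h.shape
(2, 3)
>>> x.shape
(31, 11)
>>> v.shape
(3, 3)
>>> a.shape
(11, 31, 2)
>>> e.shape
(3,)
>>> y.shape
(31, 11)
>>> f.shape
(11, 11)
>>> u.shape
(11, 11)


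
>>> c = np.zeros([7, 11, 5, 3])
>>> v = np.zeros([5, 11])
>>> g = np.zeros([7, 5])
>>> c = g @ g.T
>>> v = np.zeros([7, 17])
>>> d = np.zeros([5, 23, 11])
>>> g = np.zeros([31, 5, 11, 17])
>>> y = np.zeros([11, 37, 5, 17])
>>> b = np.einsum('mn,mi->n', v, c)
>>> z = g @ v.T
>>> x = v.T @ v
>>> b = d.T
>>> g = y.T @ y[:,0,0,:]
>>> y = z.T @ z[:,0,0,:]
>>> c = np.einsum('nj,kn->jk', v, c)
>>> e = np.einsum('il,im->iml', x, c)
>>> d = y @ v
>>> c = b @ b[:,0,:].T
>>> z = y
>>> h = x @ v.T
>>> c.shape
(11, 23, 11)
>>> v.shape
(7, 17)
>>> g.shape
(17, 5, 37, 17)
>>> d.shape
(7, 11, 5, 17)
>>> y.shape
(7, 11, 5, 7)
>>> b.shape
(11, 23, 5)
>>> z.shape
(7, 11, 5, 7)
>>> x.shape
(17, 17)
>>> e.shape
(17, 7, 17)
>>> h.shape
(17, 7)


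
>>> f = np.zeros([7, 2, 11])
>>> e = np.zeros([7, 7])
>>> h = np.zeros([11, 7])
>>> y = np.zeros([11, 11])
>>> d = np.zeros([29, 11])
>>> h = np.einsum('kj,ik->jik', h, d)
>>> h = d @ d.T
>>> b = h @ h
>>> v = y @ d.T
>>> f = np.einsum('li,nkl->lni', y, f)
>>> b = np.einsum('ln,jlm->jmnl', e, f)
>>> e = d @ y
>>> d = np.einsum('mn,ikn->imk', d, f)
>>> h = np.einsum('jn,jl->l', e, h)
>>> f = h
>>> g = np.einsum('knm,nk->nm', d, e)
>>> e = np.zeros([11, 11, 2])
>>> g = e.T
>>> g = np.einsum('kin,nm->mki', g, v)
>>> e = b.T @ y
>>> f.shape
(29,)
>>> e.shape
(7, 7, 11, 11)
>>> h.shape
(29,)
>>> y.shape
(11, 11)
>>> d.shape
(11, 29, 7)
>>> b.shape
(11, 11, 7, 7)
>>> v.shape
(11, 29)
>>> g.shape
(29, 2, 11)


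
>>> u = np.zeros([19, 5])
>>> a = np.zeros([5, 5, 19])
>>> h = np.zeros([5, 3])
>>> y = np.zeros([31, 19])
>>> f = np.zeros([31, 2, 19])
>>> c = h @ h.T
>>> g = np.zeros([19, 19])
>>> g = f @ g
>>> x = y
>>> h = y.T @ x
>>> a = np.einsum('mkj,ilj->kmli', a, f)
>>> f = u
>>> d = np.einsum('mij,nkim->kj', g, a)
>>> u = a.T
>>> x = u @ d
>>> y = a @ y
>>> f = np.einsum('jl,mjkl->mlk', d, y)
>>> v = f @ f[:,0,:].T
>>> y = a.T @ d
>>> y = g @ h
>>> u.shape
(31, 2, 5, 5)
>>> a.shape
(5, 5, 2, 31)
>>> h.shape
(19, 19)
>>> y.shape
(31, 2, 19)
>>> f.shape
(5, 19, 2)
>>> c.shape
(5, 5)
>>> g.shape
(31, 2, 19)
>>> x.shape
(31, 2, 5, 19)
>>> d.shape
(5, 19)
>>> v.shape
(5, 19, 5)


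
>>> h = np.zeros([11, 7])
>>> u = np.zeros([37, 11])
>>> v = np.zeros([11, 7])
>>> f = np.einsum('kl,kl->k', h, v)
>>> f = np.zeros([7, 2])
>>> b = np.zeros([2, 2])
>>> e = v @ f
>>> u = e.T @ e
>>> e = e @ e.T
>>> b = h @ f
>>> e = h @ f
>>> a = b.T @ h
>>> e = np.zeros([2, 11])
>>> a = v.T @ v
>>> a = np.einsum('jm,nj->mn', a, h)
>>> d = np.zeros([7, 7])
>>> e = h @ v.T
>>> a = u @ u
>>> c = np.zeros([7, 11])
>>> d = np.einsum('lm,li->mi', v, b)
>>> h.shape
(11, 7)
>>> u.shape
(2, 2)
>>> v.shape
(11, 7)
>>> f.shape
(7, 2)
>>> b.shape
(11, 2)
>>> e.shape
(11, 11)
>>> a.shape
(2, 2)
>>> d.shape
(7, 2)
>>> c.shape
(7, 11)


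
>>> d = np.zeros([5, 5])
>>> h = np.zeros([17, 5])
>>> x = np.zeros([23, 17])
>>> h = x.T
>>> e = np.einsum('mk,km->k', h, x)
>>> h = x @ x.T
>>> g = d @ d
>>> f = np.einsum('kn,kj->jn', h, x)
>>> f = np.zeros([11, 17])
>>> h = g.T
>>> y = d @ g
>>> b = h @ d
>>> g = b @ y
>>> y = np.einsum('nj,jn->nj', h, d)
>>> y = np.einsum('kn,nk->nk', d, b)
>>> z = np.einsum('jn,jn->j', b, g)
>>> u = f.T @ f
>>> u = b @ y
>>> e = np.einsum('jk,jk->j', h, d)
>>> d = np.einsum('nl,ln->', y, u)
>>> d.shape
()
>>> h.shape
(5, 5)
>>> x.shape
(23, 17)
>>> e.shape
(5,)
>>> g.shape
(5, 5)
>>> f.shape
(11, 17)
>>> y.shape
(5, 5)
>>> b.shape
(5, 5)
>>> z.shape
(5,)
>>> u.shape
(5, 5)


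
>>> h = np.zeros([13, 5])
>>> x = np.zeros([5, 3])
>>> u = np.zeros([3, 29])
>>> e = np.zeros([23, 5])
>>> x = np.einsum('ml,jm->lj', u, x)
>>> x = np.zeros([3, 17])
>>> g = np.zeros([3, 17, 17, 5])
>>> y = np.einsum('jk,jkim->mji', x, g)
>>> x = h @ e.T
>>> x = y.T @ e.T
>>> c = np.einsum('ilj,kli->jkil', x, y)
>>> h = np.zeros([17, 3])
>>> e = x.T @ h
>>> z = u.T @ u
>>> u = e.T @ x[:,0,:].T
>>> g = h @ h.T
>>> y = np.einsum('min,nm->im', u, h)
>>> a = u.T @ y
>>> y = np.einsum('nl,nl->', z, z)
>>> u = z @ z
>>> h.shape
(17, 3)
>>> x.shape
(17, 3, 23)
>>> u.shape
(29, 29)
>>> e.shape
(23, 3, 3)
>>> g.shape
(17, 17)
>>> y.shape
()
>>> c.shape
(23, 5, 17, 3)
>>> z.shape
(29, 29)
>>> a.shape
(17, 3, 3)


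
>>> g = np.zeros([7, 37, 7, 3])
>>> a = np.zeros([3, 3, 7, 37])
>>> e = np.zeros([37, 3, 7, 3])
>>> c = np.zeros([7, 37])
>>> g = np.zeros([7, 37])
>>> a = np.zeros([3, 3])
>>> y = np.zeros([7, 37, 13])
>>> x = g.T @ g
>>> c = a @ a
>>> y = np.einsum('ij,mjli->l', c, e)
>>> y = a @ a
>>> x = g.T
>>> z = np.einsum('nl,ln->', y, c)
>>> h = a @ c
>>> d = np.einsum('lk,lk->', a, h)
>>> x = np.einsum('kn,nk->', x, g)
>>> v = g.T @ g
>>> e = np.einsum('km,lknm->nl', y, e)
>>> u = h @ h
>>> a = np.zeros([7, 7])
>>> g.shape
(7, 37)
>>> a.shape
(7, 7)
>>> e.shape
(7, 37)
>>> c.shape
(3, 3)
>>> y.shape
(3, 3)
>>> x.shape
()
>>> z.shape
()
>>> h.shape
(3, 3)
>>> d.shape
()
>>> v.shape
(37, 37)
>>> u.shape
(3, 3)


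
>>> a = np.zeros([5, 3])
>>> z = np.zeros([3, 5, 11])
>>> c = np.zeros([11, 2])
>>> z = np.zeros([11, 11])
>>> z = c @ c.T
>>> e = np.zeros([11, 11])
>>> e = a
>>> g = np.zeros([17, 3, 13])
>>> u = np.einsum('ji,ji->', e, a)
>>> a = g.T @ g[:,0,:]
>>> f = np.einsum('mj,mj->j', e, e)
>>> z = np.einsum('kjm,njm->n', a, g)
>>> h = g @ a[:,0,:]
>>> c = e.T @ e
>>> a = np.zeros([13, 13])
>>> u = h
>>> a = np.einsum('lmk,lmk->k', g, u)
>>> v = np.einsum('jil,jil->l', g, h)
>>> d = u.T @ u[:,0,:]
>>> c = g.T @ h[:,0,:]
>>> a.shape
(13,)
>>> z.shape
(17,)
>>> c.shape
(13, 3, 13)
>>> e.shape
(5, 3)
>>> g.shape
(17, 3, 13)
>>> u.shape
(17, 3, 13)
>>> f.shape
(3,)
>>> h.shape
(17, 3, 13)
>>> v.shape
(13,)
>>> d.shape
(13, 3, 13)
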